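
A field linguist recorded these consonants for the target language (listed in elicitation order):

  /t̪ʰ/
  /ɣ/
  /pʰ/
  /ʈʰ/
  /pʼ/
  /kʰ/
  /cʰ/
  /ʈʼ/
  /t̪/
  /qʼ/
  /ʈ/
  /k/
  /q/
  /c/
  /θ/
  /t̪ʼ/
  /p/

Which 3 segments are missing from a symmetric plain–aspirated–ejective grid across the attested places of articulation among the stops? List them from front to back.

/cʼ/, /kʼ/, /qʰ/

Plain: /p/ (bilabial), /t̪/ (dental), /ʈ/ (retroflex), /c/ (palatal), /k/ (velar), /q/ (uvular).
Aspirated: /pʰ/ (bilabial), /t̪ʰ/ (dental), /ʈʰ/ (retroflex), /cʰ/ (palatal), /kʰ/ (velar).
Ejective: /pʼ/ (bilabial), /t̪ʼ/ (dental), /ʈʼ/ (retroflex), /qʼ/ (uvular).
Gaps, from front to back: palatal lacks ejective (/cʼ/); velar lacks ejective (/kʼ/); uvular lacks aspirated (/qʰ/).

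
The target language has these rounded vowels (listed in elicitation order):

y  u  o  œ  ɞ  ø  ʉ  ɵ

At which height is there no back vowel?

low-mid

Front: /y/ (high), /ø/ (high-mid), /œ/ (low-mid).
Central: /ʉ/ (high), /ɵ/ (high-mid), /ɞ/ (low-mid).
Back: /u/ (high), /o/ (high-mid).
Every height has a back member except low-mid, where /ɔ/ would be expected.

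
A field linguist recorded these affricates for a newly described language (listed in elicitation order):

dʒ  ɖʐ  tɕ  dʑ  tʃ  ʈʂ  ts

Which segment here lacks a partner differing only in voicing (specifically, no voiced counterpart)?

Postalveolar: /tʃ/ ~ /dʒ/
Retroflex: /ʈʂ/ ~ /ɖʐ/
Alveolo-palatal: /tɕ/ ~ /dʑ/
Alveolar: only /ts/ (voiceless); no voiced partner.
So /ts/ is the unpaired segment.

/ts/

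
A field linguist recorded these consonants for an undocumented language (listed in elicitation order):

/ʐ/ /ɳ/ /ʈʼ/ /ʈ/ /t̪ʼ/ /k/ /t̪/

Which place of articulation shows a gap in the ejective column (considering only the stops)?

place of articulation  plain     ejective
dental            t̪        t̪ʼ     
retroflex         ʈ         ʈʼ      
velar             k         —       
Every place of articulation has an ejective member except velar, where /kʼ/ would be expected.

velar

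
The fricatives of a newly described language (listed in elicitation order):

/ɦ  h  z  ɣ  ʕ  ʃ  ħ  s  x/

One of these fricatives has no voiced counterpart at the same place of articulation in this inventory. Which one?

/ʃ/

Alveolar: /s/ ~ /z/
Velar: /x/ ~ /ɣ/
Pharyngeal: /ħ/ ~ /ʕ/
Glottal: /h/ ~ /ɦ/
Postalveolar: only /ʃ/ (voiceless); no voiced partner.
So /ʃ/ is the unpaired segment.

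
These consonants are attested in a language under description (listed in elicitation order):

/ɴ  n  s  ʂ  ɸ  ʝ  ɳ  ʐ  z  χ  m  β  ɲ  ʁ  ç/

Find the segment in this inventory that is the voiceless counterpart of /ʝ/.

/ʝ/ is a voiced palatal fricative.
The voiceless counterpart is a voiceless palatal fricative — in this inventory, /ç/.

/ç/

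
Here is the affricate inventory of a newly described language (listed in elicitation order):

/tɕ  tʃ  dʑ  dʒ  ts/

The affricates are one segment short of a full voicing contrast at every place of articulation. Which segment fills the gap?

Voiceless: /ts/ (alveolar), /tʃ/ (postalveolar), /tɕ/ (alveolo-palatal).
Voiced: /dʒ/ (postalveolar), /dʑ/ (alveolo-palatal).
The alveolar row has no voiced member, so the gap is the voiced alveolar affricate /dz/.

/dz/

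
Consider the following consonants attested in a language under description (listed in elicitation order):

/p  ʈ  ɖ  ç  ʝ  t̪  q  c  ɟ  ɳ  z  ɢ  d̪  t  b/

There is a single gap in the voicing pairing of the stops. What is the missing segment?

place of articulation  voiceless  voiced  
bilabial          p         b       
dental            t̪        d̪      
alveolar          t         —       
retroflex         ʈ         ɖ       
palatal           c         ɟ       
uvular            q         ɢ       
The alveolar row has no voiced member, so the gap is the voiced alveolar stop /d/.

/d/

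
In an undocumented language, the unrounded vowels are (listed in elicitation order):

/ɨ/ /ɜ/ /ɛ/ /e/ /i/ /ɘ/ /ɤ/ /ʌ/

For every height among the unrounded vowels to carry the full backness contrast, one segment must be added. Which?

/ɯ/

height            front     central   back    
high              i         ɨ         —       
high-mid          e         ɘ         ɤ       
low-mid           ɛ         ɜ         ʌ       
The high row has no back member, so the gap is the high back unrounded vowel /ɯ/.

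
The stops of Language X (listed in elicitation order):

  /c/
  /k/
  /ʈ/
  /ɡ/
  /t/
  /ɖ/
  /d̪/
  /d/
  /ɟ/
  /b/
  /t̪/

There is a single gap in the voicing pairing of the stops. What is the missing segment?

/p/

bilabial: voiceless —, voiced /b/.
dental: voiceless /t̪/, voiced /d̪/.
alveolar: voiceless /t/, voiced /d/.
retroflex: voiceless /ʈ/, voiced /ɖ/.
palatal: voiceless /c/, voiced /ɟ/.
velar: voiceless /k/, voiced /ɡ/.
The bilabial row has no voiceless member, so the gap is the voiceless bilabial stop /p/.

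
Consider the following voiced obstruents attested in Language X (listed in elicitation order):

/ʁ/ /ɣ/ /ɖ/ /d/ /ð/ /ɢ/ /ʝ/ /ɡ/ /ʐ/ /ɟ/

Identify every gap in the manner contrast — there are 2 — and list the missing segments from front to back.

Stop: /d/ (alveolar), /ɖ/ (retroflex), /ɟ/ (palatal), /ɡ/ (velar), /ɢ/ (uvular).
Fricative: /ð/ (dental), /ʐ/ (retroflex), /ʝ/ (palatal), /ɣ/ (velar), /ʁ/ (uvular).
Gaps, from front to back: dental lacks stop (/d̪/); alveolar lacks fricative (/z/).

/d̪/, /z/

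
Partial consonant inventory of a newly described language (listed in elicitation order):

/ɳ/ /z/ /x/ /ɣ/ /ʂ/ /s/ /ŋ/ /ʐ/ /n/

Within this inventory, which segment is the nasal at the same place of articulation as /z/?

/n/

/z/ is a voiced alveolar fricative.
The nasal at the same place is an alveolar nasal — in this inventory, /n/.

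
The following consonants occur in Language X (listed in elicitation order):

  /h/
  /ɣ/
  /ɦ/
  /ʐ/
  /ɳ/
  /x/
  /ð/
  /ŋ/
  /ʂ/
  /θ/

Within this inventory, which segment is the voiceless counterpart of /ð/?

/θ/

/ð/ is a voiced dental fricative.
The voiceless counterpart is a voiceless dental fricative — in this inventory, /θ/.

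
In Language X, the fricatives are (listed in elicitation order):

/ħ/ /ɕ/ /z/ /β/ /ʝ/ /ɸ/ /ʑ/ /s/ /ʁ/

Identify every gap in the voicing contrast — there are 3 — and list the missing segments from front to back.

place of articulation  voiceless  voiced  
bilabial          ɸ         β       
alveolar          s         z       
alveolo-palatal   ɕ         ʑ       
palatal           —         ʝ       
uvular            —         ʁ       
pharyngeal        ħ         —       
Gaps, from front to back: palatal lacks voiceless (/ç/); uvular lacks voiceless (/χ/); pharyngeal lacks voiced (/ʕ/).

/ç/, /χ/, /ʕ/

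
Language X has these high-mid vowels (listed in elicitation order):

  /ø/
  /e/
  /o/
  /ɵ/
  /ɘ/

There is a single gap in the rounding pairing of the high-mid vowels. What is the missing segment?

front: unrounded /e/, rounded /ø/.
central: unrounded /ɘ/, rounded /ɵ/.
back: unrounded —, rounded /o/.
The back row has no unrounded member, so the gap is the back unrounded vowel /ɤ/.

/ɤ/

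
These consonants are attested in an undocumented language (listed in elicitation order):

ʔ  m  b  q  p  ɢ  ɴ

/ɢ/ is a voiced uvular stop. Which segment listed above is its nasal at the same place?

The nasal at the same place is an uvular nasal — in this inventory, /ɴ/.

/ɴ/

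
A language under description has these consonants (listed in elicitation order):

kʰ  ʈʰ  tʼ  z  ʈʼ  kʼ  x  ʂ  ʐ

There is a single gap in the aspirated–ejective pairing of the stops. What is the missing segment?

alveolar: aspirated —, ejective /tʼ/.
retroflex: aspirated /ʈʰ/, ejective /ʈʼ/.
velar: aspirated /kʰ/, ejective /kʼ/.
The alveolar row has no aspirated member, so the gap is the aspirated alveolar stop /tʰ/.

/tʰ/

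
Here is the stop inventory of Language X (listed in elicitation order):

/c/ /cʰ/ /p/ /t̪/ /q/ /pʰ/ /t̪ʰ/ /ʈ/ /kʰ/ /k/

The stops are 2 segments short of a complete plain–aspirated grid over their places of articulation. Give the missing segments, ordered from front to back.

Plain: /p/ (bilabial), /t̪/ (dental), /ʈ/ (retroflex), /c/ (palatal), /k/ (velar), /q/ (uvular).
Aspirated: /pʰ/ (bilabial), /t̪ʰ/ (dental), /cʰ/ (palatal), /kʰ/ (velar).
Gaps, from front to back: retroflex lacks aspirated (/ʈʰ/); uvular lacks aspirated (/qʰ/).

/ʈʰ/, /qʰ/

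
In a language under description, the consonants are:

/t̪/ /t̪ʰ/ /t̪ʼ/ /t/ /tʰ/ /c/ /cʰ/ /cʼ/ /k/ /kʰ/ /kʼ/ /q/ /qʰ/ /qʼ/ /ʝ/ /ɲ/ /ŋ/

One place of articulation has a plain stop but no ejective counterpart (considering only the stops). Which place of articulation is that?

Plain: /t̪/ (dental), /t/ (alveolar), /c/ (palatal), /k/ (velar), /q/ (uvular).
Aspirated: /t̪ʰ/ (dental), /tʰ/ (alveolar), /cʰ/ (palatal), /kʰ/ (velar), /qʰ/ (uvular).
Ejective: /t̪ʼ/ (dental), /cʼ/ (palatal), /kʼ/ (velar), /qʼ/ (uvular).
Every place of articulation has an ejective member except alveolar, where /tʼ/ would be expected.

alveolar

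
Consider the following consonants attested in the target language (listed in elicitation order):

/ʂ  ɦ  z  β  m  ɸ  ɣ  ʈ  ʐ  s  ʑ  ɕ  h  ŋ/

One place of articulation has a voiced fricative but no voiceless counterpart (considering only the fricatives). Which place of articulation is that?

velar

Voiceless: /ɸ/ (bilabial), /s/ (alveolar), /ʂ/ (retroflex), /ɕ/ (alveolo-palatal), /h/ (glottal).
Voiced: /β/ (bilabial), /z/ (alveolar), /ʐ/ (retroflex), /ʑ/ (alveolo-palatal), /ɣ/ (velar), /ɦ/ (glottal).
Every place of articulation has a voiceless member except velar, where /x/ would be expected.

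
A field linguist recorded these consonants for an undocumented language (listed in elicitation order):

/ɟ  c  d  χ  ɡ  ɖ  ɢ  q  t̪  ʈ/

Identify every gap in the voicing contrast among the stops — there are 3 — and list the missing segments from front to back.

/d̪/, /t/, /k/

Voiceless: /t̪/ (dental), /ʈ/ (retroflex), /c/ (palatal), /q/ (uvular).
Voiced: /d/ (alveolar), /ɖ/ (retroflex), /ɟ/ (palatal), /ɡ/ (velar), /ɢ/ (uvular).
Gaps, from front to back: dental lacks voiced (/d̪/); alveolar lacks voiceless (/t/); velar lacks voiceless (/k/).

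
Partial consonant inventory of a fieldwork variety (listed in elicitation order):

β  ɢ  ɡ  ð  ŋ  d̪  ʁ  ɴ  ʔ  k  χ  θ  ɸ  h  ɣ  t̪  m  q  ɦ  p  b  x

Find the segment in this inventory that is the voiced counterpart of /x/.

/x/ is a voiceless velar fricative.
The voiced counterpart is a voiced velar fricative — in this inventory, /ɣ/.

/ɣ/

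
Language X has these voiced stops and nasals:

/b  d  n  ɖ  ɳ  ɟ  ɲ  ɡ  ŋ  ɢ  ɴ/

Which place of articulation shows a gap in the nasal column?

bilabial

Oral stop: /b/ (bilabial), /d/ (alveolar), /ɖ/ (retroflex), /ɟ/ (palatal), /ɡ/ (velar), /ɢ/ (uvular).
Nasal: /n/ (alveolar), /ɳ/ (retroflex), /ɲ/ (palatal), /ŋ/ (velar), /ɴ/ (uvular).
Every place of articulation has a nasal member except bilabial, where /m/ would be expected.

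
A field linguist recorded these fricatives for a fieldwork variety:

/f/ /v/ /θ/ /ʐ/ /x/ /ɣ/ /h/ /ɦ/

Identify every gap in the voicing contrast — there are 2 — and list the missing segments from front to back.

/ð/, /ʂ/

labiodental: voiceless /f/, voiced /v/.
dental: voiceless /θ/, voiced —.
retroflex: voiceless —, voiced /ʐ/.
velar: voiceless /x/, voiced /ɣ/.
glottal: voiceless /h/, voiced /ɦ/.
Gaps, from front to back: dental lacks voiced (/ð/); retroflex lacks voiceless (/ʂ/).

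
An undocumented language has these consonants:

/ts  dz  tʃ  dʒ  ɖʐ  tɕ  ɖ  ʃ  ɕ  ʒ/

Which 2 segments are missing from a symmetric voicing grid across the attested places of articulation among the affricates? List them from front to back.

alveolar: voiceless /ts/, voiced /dz/.
postalveolar: voiceless /tʃ/, voiced /dʒ/.
retroflex: voiceless —, voiced /ɖʐ/.
alveolo-palatal: voiceless /tɕ/, voiced —.
Gaps, from front to back: retroflex lacks voiceless (/ʈʂ/); alveolo-palatal lacks voiced (/dʑ/).

/ʈʂ/, /dʑ/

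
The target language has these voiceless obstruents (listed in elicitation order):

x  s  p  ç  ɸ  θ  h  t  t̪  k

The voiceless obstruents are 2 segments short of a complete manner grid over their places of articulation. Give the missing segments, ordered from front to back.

/c/, /ʔ/

place of articulation  stop      fricative
bilabial          p         ɸ       
dental            t̪        θ       
alveolar          t         s       
palatal           —         ç       
velar             k         x       
glottal           —         h       
Gaps, from front to back: palatal lacks stop (/c/); glottal lacks stop (/ʔ/).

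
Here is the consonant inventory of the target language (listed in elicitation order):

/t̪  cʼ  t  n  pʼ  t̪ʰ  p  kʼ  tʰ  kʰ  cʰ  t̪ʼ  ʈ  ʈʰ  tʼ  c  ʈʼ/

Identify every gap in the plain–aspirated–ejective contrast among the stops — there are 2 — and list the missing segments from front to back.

place of articulation  plain     aspirated  ejective
bilabial          p         —         pʼ      
dental            t̪        t̪ʰ       t̪ʼ     
alveolar          t         tʰ        tʼ      
retroflex         ʈ         ʈʰ        ʈʼ      
palatal           c         cʰ        cʼ      
velar             —         kʰ        kʼ      
Gaps, from front to back: bilabial lacks aspirated (/pʰ/); velar lacks plain (/k/).

/pʰ/, /k/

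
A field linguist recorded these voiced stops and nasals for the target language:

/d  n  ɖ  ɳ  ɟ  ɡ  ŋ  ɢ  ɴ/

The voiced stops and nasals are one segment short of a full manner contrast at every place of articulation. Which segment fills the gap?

alveolar: oral stop /d/, nasal /n/.
retroflex: oral stop /ɖ/, nasal /ɳ/.
palatal: oral stop /ɟ/, nasal —.
velar: oral stop /ɡ/, nasal /ŋ/.
uvular: oral stop /ɢ/, nasal /ɴ/.
The palatal row has no nasal member, so the gap is the palatal nasal /ɲ/.

/ɲ/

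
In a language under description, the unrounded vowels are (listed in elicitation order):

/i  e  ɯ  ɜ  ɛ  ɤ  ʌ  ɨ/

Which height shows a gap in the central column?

high: front /i/, central /ɨ/, back /ɯ/.
high-mid: front /e/, central —, back /ɤ/.
low-mid: front /ɛ/, central /ɜ/, back /ʌ/.
Every height has a central member except high-mid, where /ɘ/ would be expected.

high-mid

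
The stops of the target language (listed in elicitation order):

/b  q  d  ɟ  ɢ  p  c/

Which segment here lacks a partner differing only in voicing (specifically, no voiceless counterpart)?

/d/

Bilabial: /p/ ~ /b/
Palatal: /c/ ~ /ɟ/
Uvular: /q/ ~ /ɢ/
Alveolar: only /d/ (voiced); no voiceless partner.
So /d/ is the unpaired segment.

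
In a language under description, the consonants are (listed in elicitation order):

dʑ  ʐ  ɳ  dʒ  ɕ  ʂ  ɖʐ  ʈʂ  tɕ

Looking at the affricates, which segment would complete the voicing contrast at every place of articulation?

/tʃ/

place of articulation  voiceless  voiced  
postalveolar      —         dʒ      
retroflex         ʈʂ        ɖʐ      
alveolo-palatal   tɕ        dʑ      
The postalveolar row has no voiceless member, so the gap is the voiceless postalveolar affricate /tʃ/.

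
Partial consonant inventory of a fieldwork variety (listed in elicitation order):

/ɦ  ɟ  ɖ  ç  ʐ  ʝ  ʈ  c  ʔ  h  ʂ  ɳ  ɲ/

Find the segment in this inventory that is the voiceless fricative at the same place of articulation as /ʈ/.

/ʂ/

/ʈ/ is a voiceless retroflex stop.
The voiceless fricative at the same place is a voiceless retroflex fricative — in this inventory, /ʂ/.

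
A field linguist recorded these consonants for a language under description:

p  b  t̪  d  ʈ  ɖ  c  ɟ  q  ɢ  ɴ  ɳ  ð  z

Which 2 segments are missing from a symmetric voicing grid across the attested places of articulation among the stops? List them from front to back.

bilabial: voiceless /p/, voiced /b/.
dental: voiceless /t̪/, voiced —.
alveolar: voiceless —, voiced /d/.
retroflex: voiceless /ʈ/, voiced /ɖ/.
palatal: voiceless /c/, voiced /ɟ/.
uvular: voiceless /q/, voiced /ɢ/.
Gaps, from front to back: dental lacks voiced (/d̪/); alveolar lacks voiceless (/t/).

/d̪/, /t/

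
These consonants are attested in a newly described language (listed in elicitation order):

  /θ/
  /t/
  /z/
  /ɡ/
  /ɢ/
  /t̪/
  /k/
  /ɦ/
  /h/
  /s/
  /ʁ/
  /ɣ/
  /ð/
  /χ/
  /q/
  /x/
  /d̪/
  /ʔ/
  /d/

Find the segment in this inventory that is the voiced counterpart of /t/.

/d/

/t/ is a voiceless alveolar stop.
The voiced counterpart is a voiced alveolar stop — in this inventory, /d/.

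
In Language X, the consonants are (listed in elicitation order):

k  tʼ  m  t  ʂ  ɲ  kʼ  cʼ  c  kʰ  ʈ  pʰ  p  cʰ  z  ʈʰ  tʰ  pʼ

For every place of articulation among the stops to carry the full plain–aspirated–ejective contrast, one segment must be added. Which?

/ʈʼ/

Plain: /p/ (bilabial), /t/ (alveolar), /ʈ/ (retroflex), /c/ (palatal), /k/ (velar).
Aspirated: /pʰ/ (bilabial), /tʰ/ (alveolar), /ʈʰ/ (retroflex), /cʰ/ (palatal), /kʰ/ (velar).
Ejective: /pʼ/ (bilabial), /tʼ/ (alveolar), /cʼ/ (palatal), /kʼ/ (velar).
The retroflex row has no ejective member, so the gap is the ejective retroflex stop /ʈʼ/.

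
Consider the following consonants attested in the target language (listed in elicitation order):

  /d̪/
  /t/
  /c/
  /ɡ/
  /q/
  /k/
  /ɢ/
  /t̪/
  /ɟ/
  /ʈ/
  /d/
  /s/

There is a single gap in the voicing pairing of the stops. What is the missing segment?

/ɖ/

place of articulation  voiceless  voiced  
dental            t̪        d̪      
alveolar          t         d       
retroflex         ʈ         —       
palatal           c         ɟ       
velar             k         ɡ       
uvular            q         ɢ       
The retroflex row has no voiced member, so the gap is the voiced retroflex stop /ɖ/.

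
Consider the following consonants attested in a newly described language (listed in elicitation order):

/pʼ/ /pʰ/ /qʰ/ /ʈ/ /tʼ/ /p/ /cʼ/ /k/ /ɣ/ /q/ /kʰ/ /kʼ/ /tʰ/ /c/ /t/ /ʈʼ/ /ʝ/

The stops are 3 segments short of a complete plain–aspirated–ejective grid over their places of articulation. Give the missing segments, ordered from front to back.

bilabial: plain /p/, aspirated /pʰ/, ejective /pʼ/.
alveolar: plain /t/, aspirated /tʰ/, ejective /tʼ/.
retroflex: plain /ʈ/, aspirated —, ejective /ʈʼ/.
palatal: plain /c/, aspirated —, ejective /cʼ/.
velar: plain /k/, aspirated /kʰ/, ejective /kʼ/.
uvular: plain /q/, aspirated /qʰ/, ejective —.
Gaps, from front to back: retroflex lacks aspirated (/ʈʰ/); palatal lacks aspirated (/cʰ/); uvular lacks ejective (/qʼ/).

/ʈʰ/, /cʰ/, /qʼ/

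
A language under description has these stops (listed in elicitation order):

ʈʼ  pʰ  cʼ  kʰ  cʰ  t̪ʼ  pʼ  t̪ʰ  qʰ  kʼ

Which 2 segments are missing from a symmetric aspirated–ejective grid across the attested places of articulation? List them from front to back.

/ʈʰ/, /qʼ/

bilabial: aspirated /pʰ/, ejective /pʼ/.
dental: aspirated /t̪ʰ/, ejective /t̪ʼ/.
retroflex: aspirated —, ejective /ʈʼ/.
palatal: aspirated /cʰ/, ejective /cʼ/.
velar: aspirated /kʰ/, ejective /kʼ/.
uvular: aspirated /qʰ/, ejective —.
Gaps, from front to back: retroflex lacks aspirated (/ʈʰ/); uvular lacks ejective (/qʼ/).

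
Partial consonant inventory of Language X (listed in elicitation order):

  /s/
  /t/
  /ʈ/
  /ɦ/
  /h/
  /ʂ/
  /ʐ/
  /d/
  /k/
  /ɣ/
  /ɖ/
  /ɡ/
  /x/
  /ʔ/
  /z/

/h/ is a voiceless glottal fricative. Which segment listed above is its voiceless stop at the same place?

/ʔ/

The voiceless stop at the same place is a voiceless glottal stop — in this inventory, /ʔ/.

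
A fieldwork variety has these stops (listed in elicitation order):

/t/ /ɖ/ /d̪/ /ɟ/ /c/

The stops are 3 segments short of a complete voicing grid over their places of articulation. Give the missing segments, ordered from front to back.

Voiceless: /t/ (alveolar), /c/ (palatal).
Voiced: /d̪/ (dental), /ɖ/ (retroflex), /ɟ/ (palatal).
Gaps, from front to back: dental lacks voiceless (/t̪/); alveolar lacks voiced (/d/); retroflex lacks voiceless (/ʈ/).

/t̪/, /d/, /ʈ/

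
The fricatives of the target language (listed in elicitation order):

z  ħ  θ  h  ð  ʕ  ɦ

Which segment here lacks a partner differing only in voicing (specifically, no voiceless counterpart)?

/z/

Dental: /θ/ ~ /ð/
Pharyngeal: /ħ/ ~ /ʕ/
Glottal: /h/ ~ /ɦ/
Alveolar: only /z/ (voiced); no voiceless partner.
So /z/ is the unpaired segment.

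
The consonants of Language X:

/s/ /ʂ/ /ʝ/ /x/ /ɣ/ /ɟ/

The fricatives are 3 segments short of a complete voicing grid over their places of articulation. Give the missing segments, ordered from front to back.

Voiceless: /s/ (alveolar), /ʂ/ (retroflex), /x/ (velar).
Voiced: /ʝ/ (palatal), /ɣ/ (velar).
Gaps, from front to back: alveolar lacks voiced (/z/); retroflex lacks voiced (/ʐ/); palatal lacks voiceless (/ç/).

/z/, /ʐ/, /ç/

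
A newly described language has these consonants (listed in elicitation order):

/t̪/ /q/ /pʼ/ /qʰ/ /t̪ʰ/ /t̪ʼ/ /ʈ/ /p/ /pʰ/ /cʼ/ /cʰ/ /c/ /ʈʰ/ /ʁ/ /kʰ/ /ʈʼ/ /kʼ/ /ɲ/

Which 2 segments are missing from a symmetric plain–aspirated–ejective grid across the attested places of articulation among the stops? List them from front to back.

/k/, /qʼ/

place of articulation  plain     aspirated  ejective
bilabial          p         pʰ        pʼ      
dental            t̪        t̪ʰ       t̪ʼ     
retroflex         ʈ         ʈʰ        ʈʼ      
palatal           c         cʰ        cʼ      
velar             —         kʰ        kʼ      
uvular            q         qʰ        —       
Gaps, from front to back: velar lacks plain (/k/); uvular lacks ejective (/qʼ/).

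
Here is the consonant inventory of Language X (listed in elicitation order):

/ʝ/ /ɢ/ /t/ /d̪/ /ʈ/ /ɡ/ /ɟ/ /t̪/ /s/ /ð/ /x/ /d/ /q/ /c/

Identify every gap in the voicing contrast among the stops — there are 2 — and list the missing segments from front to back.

/ɖ/, /k/

place of articulation  voiceless  voiced  
dental            t̪        d̪      
alveolar          t         d       
retroflex         ʈ         —       
palatal           c         ɟ       
velar             —         ɡ       
uvular            q         ɢ       
Gaps, from front to back: retroflex lacks voiced (/ɖ/); velar lacks voiceless (/k/).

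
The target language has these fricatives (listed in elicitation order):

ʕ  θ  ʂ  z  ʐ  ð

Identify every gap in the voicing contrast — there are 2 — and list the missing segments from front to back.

/s/, /ħ/

Voiceless: /θ/ (dental), /ʂ/ (retroflex).
Voiced: /ð/ (dental), /z/ (alveolar), /ʐ/ (retroflex), /ʕ/ (pharyngeal).
Gaps, from front to back: alveolar lacks voiceless (/s/); pharyngeal lacks voiceless (/ħ/).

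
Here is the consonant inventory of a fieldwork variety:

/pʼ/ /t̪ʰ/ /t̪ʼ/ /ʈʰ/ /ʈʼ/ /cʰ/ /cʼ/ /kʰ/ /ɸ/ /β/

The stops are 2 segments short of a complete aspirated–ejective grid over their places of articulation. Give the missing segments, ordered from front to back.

/pʰ/, /kʼ/

Aspirated: /t̪ʰ/ (dental), /ʈʰ/ (retroflex), /cʰ/ (palatal), /kʰ/ (velar).
Ejective: /pʼ/ (bilabial), /t̪ʼ/ (dental), /ʈʼ/ (retroflex), /cʼ/ (palatal).
Gaps, from front to back: bilabial lacks aspirated (/pʰ/); velar lacks ejective (/kʼ/).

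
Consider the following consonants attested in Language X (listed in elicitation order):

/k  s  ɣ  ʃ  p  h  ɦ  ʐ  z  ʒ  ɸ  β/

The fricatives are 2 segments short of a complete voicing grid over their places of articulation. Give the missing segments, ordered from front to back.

bilabial: voiceless /ɸ/, voiced /β/.
alveolar: voiceless /s/, voiced /z/.
postalveolar: voiceless /ʃ/, voiced /ʒ/.
retroflex: voiceless —, voiced /ʐ/.
velar: voiceless —, voiced /ɣ/.
glottal: voiceless /h/, voiced /ɦ/.
Gaps, from front to back: retroflex lacks voiceless (/ʂ/); velar lacks voiceless (/x/).

/ʂ/, /x/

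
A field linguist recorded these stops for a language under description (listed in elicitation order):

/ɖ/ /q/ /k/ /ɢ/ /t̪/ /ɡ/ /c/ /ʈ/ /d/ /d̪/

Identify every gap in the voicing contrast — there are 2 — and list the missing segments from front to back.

/t/, /ɟ/

place of articulation  voiceless  voiced  
dental            t̪        d̪      
alveolar          —         d       
retroflex         ʈ         ɖ       
palatal           c         —       
velar             k         ɡ       
uvular            q         ɢ       
Gaps, from front to back: alveolar lacks voiceless (/t/); palatal lacks voiced (/ɟ/).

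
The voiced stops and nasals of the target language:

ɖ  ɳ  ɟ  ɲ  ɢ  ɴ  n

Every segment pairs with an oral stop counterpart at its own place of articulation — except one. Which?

Retroflex: /ɖ/ ~ /ɳ/
Palatal: /ɟ/ ~ /ɲ/
Uvular: /ɢ/ ~ /ɴ/
Alveolar: only /n/ (nasal); no oral stop partner.
So /n/ is the unpaired segment.

/n/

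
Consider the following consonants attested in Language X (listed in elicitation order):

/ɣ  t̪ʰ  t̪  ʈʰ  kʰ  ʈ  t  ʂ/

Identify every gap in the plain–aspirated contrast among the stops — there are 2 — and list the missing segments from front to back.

/tʰ/, /k/

place of articulation  plain     aspirated
dental            t̪        t̪ʰ     
alveolar          t         —       
retroflex         ʈ         ʈʰ      
velar             —         kʰ      
Gaps, from front to back: alveolar lacks aspirated (/tʰ/); velar lacks plain (/k/).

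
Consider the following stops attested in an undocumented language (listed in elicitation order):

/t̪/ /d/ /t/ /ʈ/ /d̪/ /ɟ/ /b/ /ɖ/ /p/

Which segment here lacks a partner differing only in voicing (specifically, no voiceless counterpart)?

/ɟ/

Bilabial: /p/ ~ /b/
Dental: /t̪/ ~ /d̪/
Alveolar: /t/ ~ /d/
Retroflex: /ʈ/ ~ /ɖ/
Palatal: only /ɟ/ (voiced); no voiceless partner.
So /ɟ/ is the unpaired segment.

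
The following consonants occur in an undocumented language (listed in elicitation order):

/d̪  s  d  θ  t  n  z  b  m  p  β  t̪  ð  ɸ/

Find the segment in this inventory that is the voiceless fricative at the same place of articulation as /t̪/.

/θ/

/t̪/ is a voiceless dental stop.
The voiceless fricative at the same place is a voiceless dental fricative — in this inventory, /θ/.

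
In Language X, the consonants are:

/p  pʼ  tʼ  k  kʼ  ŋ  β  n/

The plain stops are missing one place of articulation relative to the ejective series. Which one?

alveolar

Plain: /p/ (bilabial), /k/ (velar).
Ejective: /pʼ/ (bilabial), /tʼ/ (alveolar), /kʼ/ (velar).
Every place of articulation has a plain member except alveolar, where /t/ would be expected.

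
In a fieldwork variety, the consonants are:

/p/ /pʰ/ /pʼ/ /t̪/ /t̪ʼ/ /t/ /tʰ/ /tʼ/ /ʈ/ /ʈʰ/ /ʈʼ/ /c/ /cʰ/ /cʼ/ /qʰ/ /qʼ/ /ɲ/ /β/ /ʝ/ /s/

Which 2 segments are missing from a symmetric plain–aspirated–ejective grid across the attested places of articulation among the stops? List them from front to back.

/t̪ʰ/, /q/

bilabial: plain /p/, aspirated /pʰ/, ejective /pʼ/.
dental: plain /t̪/, aspirated —, ejective /t̪ʼ/.
alveolar: plain /t/, aspirated /tʰ/, ejective /tʼ/.
retroflex: plain /ʈ/, aspirated /ʈʰ/, ejective /ʈʼ/.
palatal: plain /c/, aspirated /cʰ/, ejective /cʼ/.
uvular: plain —, aspirated /qʰ/, ejective /qʼ/.
Gaps, from front to back: dental lacks aspirated (/t̪ʰ/); uvular lacks plain (/q/).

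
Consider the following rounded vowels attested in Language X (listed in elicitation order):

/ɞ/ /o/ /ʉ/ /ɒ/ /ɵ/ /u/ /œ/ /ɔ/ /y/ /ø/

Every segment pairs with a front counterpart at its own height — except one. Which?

High: /y/ ~ /ʉ/ ~ /u/
High-mid: /ø/ ~ /ɵ/ ~ /o/
Low-mid: /œ/ ~ /ɞ/ ~ /ɔ/
Low: only /ɒ/ (back); no front partner.
So /ɒ/ is the unpaired segment.

/ɒ/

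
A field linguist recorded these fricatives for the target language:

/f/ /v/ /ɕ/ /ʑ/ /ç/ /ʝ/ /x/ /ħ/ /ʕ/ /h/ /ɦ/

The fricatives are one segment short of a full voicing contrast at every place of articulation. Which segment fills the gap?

/ɣ/

Voiceless: /f/ (labiodental), /ɕ/ (alveolo-palatal), /ç/ (palatal), /x/ (velar), /ħ/ (pharyngeal), /h/ (glottal).
Voiced: /v/ (labiodental), /ʑ/ (alveolo-palatal), /ʝ/ (palatal), /ʕ/ (pharyngeal), /ɦ/ (glottal).
The velar row has no voiced member, so the gap is the voiced velar fricative /ɣ/.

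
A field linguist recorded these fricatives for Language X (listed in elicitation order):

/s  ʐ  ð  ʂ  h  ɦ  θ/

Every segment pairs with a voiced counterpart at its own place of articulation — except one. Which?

Dental: /θ/ ~ /ð/
Retroflex: /ʂ/ ~ /ʐ/
Glottal: /h/ ~ /ɦ/
Alveolar: only /s/ (voiceless); no voiced partner.
So /s/ is the unpaired segment.

/s/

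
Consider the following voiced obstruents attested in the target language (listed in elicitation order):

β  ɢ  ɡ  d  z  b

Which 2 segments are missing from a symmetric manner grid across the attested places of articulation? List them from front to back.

Stop: /b/ (bilabial), /d/ (alveolar), /ɡ/ (velar), /ɢ/ (uvular).
Fricative: /β/ (bilabial), /z/ (alveolar).
Gaps, from front to back: velar lacks fricative (/ɣ/); uvular lacks fricative (/ʁ/).

/ɣ/, /ʁ/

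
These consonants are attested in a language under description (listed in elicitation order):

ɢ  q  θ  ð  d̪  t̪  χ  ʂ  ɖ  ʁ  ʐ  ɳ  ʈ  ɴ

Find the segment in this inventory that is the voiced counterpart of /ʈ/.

/ʈ/ is a voiceless retroflex stop.
The voiced counterpart is a voiced retroflex stop — in this inventory, /ɖ/.

/ɖ/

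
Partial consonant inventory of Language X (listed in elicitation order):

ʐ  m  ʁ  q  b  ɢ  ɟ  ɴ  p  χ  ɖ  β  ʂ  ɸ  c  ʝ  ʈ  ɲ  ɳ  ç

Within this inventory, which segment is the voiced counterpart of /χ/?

/ʁ/

/χ/ is a voiceless uvular fricative.
The voiced counterpart is a voiced uvular fricative — in this inventory, /ʁ/.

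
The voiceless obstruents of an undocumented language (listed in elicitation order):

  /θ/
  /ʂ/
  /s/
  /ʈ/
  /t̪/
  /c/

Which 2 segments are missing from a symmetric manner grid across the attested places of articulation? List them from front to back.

/t/, /ç/

dental: stop /t̪/, fricative /θ/.
alveolar: stop —, fricative /s/.
retroflex: stop /ʈ/, fricative /ʂ/.
palatal: stop /c/, fricative —.
Gaps, from front to back: alveolar lacks stop (/t/); palatal lacks fricative (/ç/).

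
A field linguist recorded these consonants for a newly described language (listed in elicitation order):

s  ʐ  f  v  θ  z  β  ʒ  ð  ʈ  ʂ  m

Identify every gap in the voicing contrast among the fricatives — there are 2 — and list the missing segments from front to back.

/ɸ/, /ʃ/

bilabial: voiceless —, voiced /β/.
labiodental: voiceless /f/, voiced /v/.
dental: voiceless /θ/, voiced /ð/.
alveolar: voiceless /s/, voiced /z/.
postalveolar: voiceless —, voiced /ʒ/.
retroflex: voiceless /ʂ/, voiced /ʐ/.
Gaps, from front to back: bilabial lacks voiceless (/ɸ/); postalveolar lacks voiceless (/ʃ/).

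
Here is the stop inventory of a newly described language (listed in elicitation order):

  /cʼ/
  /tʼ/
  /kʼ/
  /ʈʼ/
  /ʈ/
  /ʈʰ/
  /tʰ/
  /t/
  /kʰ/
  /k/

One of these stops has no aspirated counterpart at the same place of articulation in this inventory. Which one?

/cʼ/

Alveolar: /t/ ~ /tʰ/ ~ /tʼ/
Retroflex: /ʈ/ ~ /ʈʰ/ ~ /ʈʼ/
Velar: /k/ ~ /kʰ/ ~ /kʼ/
Palatal: only /cʼ/ (ejective); no aspirated partner.
So /cʼ/ is the unpaired segment.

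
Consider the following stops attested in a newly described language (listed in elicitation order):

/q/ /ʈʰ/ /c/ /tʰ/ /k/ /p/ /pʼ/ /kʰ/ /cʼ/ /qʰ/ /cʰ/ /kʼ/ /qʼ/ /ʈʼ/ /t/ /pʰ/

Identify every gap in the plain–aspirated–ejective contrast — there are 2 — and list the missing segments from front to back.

/tʼ/, /ʈ/

bilabial: plain /p/, aspirated /pʰ/, ejective /pʼ/.
alveolar: plain /t/, aspirated /tʰ/, ejective —.
retroflex: plain —, aspirated /ʈʰ/, ejective /ʈʼ/.
palatal: plain /c/, aspirated /cʰ/, ejective /cʼ/.
velar: plain /k/, aspirated /kʰ/, ejective /kʼ/.
uvular: plain /q/, aspirated /qʰ/, ejective /qʼ/.
Gaps, from front to back: alveolar lacks ejective (/tʼ/); retroflex lacks plain (/ʈ/).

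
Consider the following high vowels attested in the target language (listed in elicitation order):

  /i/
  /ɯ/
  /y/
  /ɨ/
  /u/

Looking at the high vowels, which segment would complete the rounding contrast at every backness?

Unrounded: /i/ (front), /ɨ/ (central), /ɯ/ (back).
Rounded: /y/ (front), /u/ (back).
The central row has no rounded member, so the gap is the central rounded vowel /ʉ/.

/ʉ/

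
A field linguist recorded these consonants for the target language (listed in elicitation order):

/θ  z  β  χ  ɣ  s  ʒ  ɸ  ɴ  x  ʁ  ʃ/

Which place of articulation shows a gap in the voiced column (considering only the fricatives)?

dental

place of articulation  voiceless  voiced  
bilabial          ɸ         β       
dental            θ         —       
alveolar          s         z       
postalveolar      ʃ         ʒ       
velar             x         ɣ       
uvular            χ         ʁ       
Every place of articulation has a voiced member except dental, where /ð/ would be expected.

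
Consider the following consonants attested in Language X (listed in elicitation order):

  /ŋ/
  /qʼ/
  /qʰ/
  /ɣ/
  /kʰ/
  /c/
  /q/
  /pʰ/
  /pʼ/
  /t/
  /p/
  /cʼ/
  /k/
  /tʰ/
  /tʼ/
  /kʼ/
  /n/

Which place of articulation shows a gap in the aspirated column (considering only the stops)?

palatal

bilabial: plain /p/, aspirated /pʰ/, ejective /pʼ/.
alveolar: plain /t/, aspirated /tʰ/, ejective /tʼ/.
palatal: plain /c/, aspirated —, ejective /cʼ/.
velar: plain /k/, aspirated /kʰ/, ejective /kʼ/.
uvular: plain /q/, aspirated /qʰ/, ejective /qʼ/.
Every place of articulation has an aspirated member except palatal, where /cʰ/ would be expected.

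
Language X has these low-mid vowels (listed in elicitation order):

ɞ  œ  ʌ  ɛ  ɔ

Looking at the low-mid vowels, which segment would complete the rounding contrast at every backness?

/ɜ/

front: unrounded /ɛ/, rounded /œ/.
central: unrounded —, rounded /ɞ/.
back: unrounded /ʌ/, rounded /ɔ/.
The central row has no unrounded member, so the gap is the central unrounded vowel /ɜ/.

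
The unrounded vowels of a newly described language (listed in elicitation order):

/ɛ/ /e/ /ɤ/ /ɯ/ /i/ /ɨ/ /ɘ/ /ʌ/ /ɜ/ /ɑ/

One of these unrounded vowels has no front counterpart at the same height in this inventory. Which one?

High: /i/ ~ /ɨ/ ~ /ɯ/
High-mid: /e/ ~ /ɘ/ ~ /ɤ/
Low-mid: /ɛ/ ~ /ɜ/ ~ /ʌ/
Low: only /ɑ/ (back); no front partner.
So /ɑ/ is the unpaired segment.

/ɑ/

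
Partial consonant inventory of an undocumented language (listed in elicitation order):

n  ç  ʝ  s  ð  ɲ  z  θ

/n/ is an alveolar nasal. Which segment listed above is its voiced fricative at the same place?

/z/

The voiced fricative at the same place is a voiced alveolar fricative — in this inventory, /z/.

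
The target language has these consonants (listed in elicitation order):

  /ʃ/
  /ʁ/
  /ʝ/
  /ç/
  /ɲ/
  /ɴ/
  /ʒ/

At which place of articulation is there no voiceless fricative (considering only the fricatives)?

Voiceless: /ʃ/ (postalveolar), /ç/ (palatal).
Voiced: /ʒ/ (postalveolar), /ʝ/ (palatal), /ʁ/ (uvular).
Every place of articulation has a voiceless member except uvular, where /χ/ would be expected.

uvular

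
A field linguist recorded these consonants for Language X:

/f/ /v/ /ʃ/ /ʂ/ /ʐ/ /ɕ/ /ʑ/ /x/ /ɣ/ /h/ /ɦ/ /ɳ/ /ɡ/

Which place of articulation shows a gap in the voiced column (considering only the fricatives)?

place of articulation  voiceless  voiced  
labiodental       f         v       
postalveolar      ʃ         —       
retroflex         ʂ         ʐ       
alveolo-palatal   ɕ         ʑ       
velar             x         ɣ       
glottal           h         ɦ       
Every place of articulation has a voiced member except postalveolar, where /ʒ/ would be expected.

postalveolar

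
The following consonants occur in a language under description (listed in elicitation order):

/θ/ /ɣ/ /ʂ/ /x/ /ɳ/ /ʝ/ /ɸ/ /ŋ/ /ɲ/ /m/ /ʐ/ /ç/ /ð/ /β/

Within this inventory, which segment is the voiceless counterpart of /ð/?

/ð/ is a voiced dental fricative.
The voiceless counterpart is a voiceless dental fricative — in this inventory, /θ/.

/θ/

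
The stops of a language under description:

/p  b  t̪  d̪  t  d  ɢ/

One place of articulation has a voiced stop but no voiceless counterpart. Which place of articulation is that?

Voiceless: /p/ (bilabial), /t̪/ (dental), /t/ (alveolar).
Voiced: /b/ (bilabial), /d̪/ (dental), /d/ (alveolar), /ɢ/ (uvular).
Every place of articulation has a voiceless member except uvular, where /q/ would be expected.

uvular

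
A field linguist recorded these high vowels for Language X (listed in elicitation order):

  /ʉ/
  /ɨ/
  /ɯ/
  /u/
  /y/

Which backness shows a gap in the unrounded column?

front

Unrounded: /ɨ/ (central), /ɯ/ (back).
Rounded: /y/ (front), /ʉ/ (central), /u/ (back).
Every backness has an unrounded member except front, where /i/ would be expected.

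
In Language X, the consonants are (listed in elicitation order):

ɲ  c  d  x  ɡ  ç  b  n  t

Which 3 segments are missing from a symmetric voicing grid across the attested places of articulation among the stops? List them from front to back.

place of articulation  voiceless  voiced  
bilabial          —         b       
alveolar          t         d       
palatal           c         —       
velar             —         ɡ       
Gaps, from front to back: bilabial lacks voiceless (/p/); palatal lacks voiced (/ɟ/); velar lacks voiceless (/k/).

/p/, /ɟ/, /k/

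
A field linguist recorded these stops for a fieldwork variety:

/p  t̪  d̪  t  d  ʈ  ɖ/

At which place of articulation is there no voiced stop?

bilabial: voiceless /p/, voiced —.
dental: voiceless /t̪/, voiced /d̪/.
alveolar: voiceless /t/, voiced /d/.
retroflex: voiceless /ʈ/, voiced /ɖ/.
Every place of articulation has a voiced member except bilabial, where /b/ would be expected.

bilabial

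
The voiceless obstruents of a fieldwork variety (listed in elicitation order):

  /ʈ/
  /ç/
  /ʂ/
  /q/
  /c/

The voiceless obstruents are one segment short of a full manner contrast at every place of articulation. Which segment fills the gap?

/χ/

retroflex: stop /ʈ/, fricative /ʂ/.
palatal: stop /c/, fricative /ç/.
uvular: stop /q/, fricative —.
The uvular row has no fricative member, so the gap is the uvular fricative /χ/.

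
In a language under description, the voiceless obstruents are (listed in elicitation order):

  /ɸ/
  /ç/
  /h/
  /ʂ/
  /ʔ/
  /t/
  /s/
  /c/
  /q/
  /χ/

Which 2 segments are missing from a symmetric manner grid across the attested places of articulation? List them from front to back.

/p/, /ʈ/

Stop: /t/ (alveolar), /c/ (palatal), /q/ (uvular), /ʔ/ (glottal).
Fricative: /ɸ/ (bilabial), /s/ (alveolar), /ʂ/ (retroflex), /ç/ (palatal), /χ/ (uvular), /h/ (glottal).
Gaps, from front to back: bilabial lacks stop (/p/); retroflex lacks stop (/ʈ/).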